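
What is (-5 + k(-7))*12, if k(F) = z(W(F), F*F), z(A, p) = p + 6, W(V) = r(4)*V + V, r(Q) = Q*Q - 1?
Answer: 600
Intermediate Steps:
r(Q) = -1 + Q² (r(Q) = Q² - 1 = -1 + Q²)
W(V) = 16*V (W(V) = (-1 + 4²)*V + V = (-1 + 16)*V + V = 15*V + V = 16*V)
z(A, p) = 6 + p
k(F) = 6 + F² (k(F) = 6 + F*F = 6 + F²)
(-5 + k(-7))*12 = (-5 + (6 + (-7)²))*12 = (-5 + (6 + 49))*12 = (-5 + 55)*12 = 50*12 = 600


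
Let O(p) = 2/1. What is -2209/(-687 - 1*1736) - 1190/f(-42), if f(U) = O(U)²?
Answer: -1437267/4846 ≈ -296.59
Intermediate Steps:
O(p) = 2 (O(p) = 2*1 = 2)
f(U) = 4 (f(U) = 2² = 4)
-2209/(-687 - 1*1736) - 1190/f(-42) = -2209/(-687 - 1*1736) - 1190/4 = -2209/(-687 - 1736) - 1190*¼ = -2209/(-2423) - 595/2 = -2209*(-1/2423) - 595/2 = 2209/2423 - 595/2 = -1437267/4846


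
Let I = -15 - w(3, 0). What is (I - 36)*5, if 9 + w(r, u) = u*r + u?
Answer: -210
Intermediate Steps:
w(r, u) = -9 + u + r*u (w(r, u) = -9 + (u*r + u) = -9 + (r*u + u) = -9 + (u + r*u) = -9 + u + r*u)
I = -6 (I = -15 - (-9 + 0 + 3*0) = -15 - (-9 + 0 + 0) = -15 - 1*(-9) = -15 + 9 = -6)
(I - 36)*5 = (-6 - 36)*5 = -42*5 = -210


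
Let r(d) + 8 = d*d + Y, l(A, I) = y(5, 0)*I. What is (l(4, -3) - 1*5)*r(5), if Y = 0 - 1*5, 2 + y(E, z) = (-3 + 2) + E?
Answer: -132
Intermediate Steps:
y(E, z) = -3 + E (y(E, z) = -2 + ((-3 + 2) + E) = -2 + (-1 + E) = -3 + E)
Y = -5 (Y = 0 - 5 = -5)
l(A, I) = 2*I (l(A, I) = (-3 + 5)*I = 2*I)
r(d) = -13 + d**2 (r(d) = -8 + (d*d - 5) = -8 + (d**2 - 5) = -8 + (-5 + d**2) = -13 + d**2)
(l(4, -3) - 1*5)*r(5) = (2*(-3) - 1*5)*(-13 + 5**2) = (-6 - 5)*(-13 + 25) = -11*12 = -132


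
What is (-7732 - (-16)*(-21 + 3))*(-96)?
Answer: 769920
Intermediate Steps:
(-7732 - (-16)*(-21 + 3))*(-96) = (-7732 - (-16)*(-18))*(-96) = (-7732 - 1*288)*(-96) = (-7732 - 288)*(-96) = -8020*(-96) = 769920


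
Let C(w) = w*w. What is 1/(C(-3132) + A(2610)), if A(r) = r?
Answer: 1/9812034 ≈ 1.0192e-7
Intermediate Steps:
C(w) = w²
1/(C(-3132) + A(2610)) = 1/((-3132)² + 2610) = 1/(9809424 + 2610) = 1/9812034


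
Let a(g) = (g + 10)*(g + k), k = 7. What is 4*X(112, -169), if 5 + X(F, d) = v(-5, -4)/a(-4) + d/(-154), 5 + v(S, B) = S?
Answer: -12358/693 ≈ -17.833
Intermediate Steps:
v(S, B) = -5 + S
a(g) = (7 + g)*(10 + g) (a(g) = (g + 10)*(g + 7) = (10 + g)*(7 + g) = (7 + g)*(10 + g))
X(F, d) = -50/9 - d/154 (X(F, d) = -5 + ((-5 - 5)/(70 + (-4)**2 + 17*(-4)) + d/(-154)) = -5 + (-10/(70 + 16 - 68) + d*(-1/154)) = -5 + (-10/18 - d/154) = -5 + (-10*1/18 - d/154) = -5 + (-5/9 - d/154) = -50/9 - d/154)
4*X(112, -169) = 4*(-50/9 - 1/154*(-169)) = 4*(-50/9 + 169/154) = 4*(-6179/1386) = -12358/693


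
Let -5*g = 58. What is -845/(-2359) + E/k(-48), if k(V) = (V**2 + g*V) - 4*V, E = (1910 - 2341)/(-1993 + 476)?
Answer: 19571471005/54623796192 ≈ 0.35830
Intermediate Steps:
g = -58/5 (g = -1/5*58 = -58/5 ≈ -11.600)
E = 431/1517 (E = -431/(-1517) = -431*(-1/1517) = 431/1517 ≈ 0.28411)
k(V) = V**2 - 78*V/5 (k(V) = (V**2 - 58*V/5) - 4*V = V**2 - 78*V/5)
-845/(-2359) + E/k(-48) = -845/(-2359) + 431/(1517*(((1/5)*(-48)*(-78 + 5*(-48))))) = -845*(-1/2359) + 431/(1517*(((1/5)*(-48)*(-78 - 240)))) = 845/2359 + 431/(1517*(((1/5)*(-48)*(-318)))) = 845/2359 + 431/(1517*(15264/5)) = 845/2359 + (431/1517)*(5/15264) = 845/2359 + 2155/23155488 = 19571471005/54623796192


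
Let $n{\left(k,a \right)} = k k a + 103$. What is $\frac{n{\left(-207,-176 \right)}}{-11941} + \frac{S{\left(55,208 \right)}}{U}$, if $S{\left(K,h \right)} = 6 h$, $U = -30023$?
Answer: $\frac{226398178015}{358504643} \approx 631.51$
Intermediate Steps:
$n{\left(k,a \right)} = 103 + a k^{2}$ ($n{\left(k,a \right)} = k^{2} a + 103 = a k^{2} + 103 = 103 + a k^{2}$)
$\frac{n{\left(-207,-176 \right)}}{-11941} + \frac{S{\left(55,208 \right)}}{U} = \frac{103 - 176 \left(-207\right)^{2}}{-11941} + \frac{6 \cdot 208}{-30023} = \left(103 - 7541424\right) \left(- \frac{1}{11941}\right) + 1248 \left(- \frac{1}{30023}\right) = \left(103 - 7541424\right) \left(- \frac{1}{11941}\right) - \frac{1248}{30023} = \left(-7541321\right) \left(- \frac{1}{11941}\right) - \frac{1248}{30023} = \frac{7541321}{11941} - \frac{1248}{30023} = \frac{226398178015}{358504643}$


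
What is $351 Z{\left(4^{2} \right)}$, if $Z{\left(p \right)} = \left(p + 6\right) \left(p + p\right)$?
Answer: $247104$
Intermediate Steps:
$Z{\left(p \right)} = 2 p \left(6 + p\right)$ ($Z{\left(p \right)} = \left(6 + p\right) 2 p = 2 p \left(6 + p\right)$)
$351 Z{\left(4^{2} \right)} = 351 \cdot 2 \cdot 4^{2} \left(6 + 4^{2}\right) = 351 \cdot 2 \cdot 16 \left(6 + 16\right) = 351 \cdot 2 \cdot 16 \cdot 22 = 351 \cdot 704 = 247104$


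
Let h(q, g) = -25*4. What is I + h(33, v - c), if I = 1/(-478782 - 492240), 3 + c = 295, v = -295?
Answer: -97102201/971022 ≈ -100.00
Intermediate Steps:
c = 292 (c = -3 + 295 = 292)
h(q, g) = -100
I = -1/971022 (I = 1/(-971022) = -1/971022 ≈ -1.0298e-6)
I + h(33, v - c) = -1/971022 - 100 = -97102201/971022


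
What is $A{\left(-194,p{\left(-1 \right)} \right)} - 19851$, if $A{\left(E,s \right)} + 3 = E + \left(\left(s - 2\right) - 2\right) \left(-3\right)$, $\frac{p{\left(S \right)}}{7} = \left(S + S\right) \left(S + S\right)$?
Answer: $-20120$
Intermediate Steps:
$p{\left(S \right)} = 28 S^{2}$ ($p{\left(S \right)} = 7 \left(S + S\right) \left(S + S\right) = 7 \cdot 2 S 2 S = 7 \cdot 4 S^{2} = 28 S^{2}$)
$A{\left(E,s \right)} = 9 + E - 3 s$ ($A{\left(E,s \right)} = -3 + \left(E + \left(\left(s - 2\right) - 2\right) \left(-3\right)\right) = -3 + \left(E + \left(\left(-2 + s\right) - 2\right) \left(-3\right)\right) = -3 + \left(E + \left(-4 + s\right) \left(-3\right)\right) = -3 - \left(-12 - E + 3 s\right) = -3 + \left(12 + E - 3 s\right) = 9 + E - 3 s$)
$A{\left(-194,p{\left(-1 \right)} \right)} - 19851 = \left(9 - 194 - 3 \cdot 28 \left(-1\right)^{2}\right) - 19851 = \left(9 - 194 - 3 \cdot 28 \cdot 1\right) - 19851 = \left(9 - 194 - 84\right) - 19851 = -269 - 19851 = -20120$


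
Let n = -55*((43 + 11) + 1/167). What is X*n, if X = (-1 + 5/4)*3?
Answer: -1488135/668 ≈ -2227.7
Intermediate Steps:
n = -496045/167 (n = -55*(54 + 1/167) = -55*9019/167 = -496045/167 ≈ -2970.3)
X = ¾ (X = (-1 + 5*(¼))*3 = (-1 + 5/4)*3 = (¼)*3 = ¾ ≈ 0.75000)
X*n = (¾)*(-496045/167) = -1488135/668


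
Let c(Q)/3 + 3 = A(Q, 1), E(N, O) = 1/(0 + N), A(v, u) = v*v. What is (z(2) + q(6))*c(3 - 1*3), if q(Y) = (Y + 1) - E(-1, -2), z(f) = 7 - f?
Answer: -117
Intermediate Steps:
A(v, u) = v²
E(N, O) = 1/N
c(Q) = -9 + 3*Q²
q(Y) = 2 + Y (q(Y) = (Y + 1) - 1/(-1) = (1 + Y) - 1*(-1) = (1 + Y) + 1 = 2 + Y)
(z(2) + q(6))*c(3 - 1*3) = ((7 - 1*2) + (2 + 6))*(-9 + 3*(3 - 1*3)²) = ((7 - 2) + 8)*(-9 + 3*(3 - 3)²) = (5 + 8)*(-9 + 3*0²) = 13*(-9 + 3*0) = 13*(-9 + 0) = 13*(-9) = -117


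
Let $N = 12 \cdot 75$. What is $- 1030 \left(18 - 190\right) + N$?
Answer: $178060$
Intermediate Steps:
$N = 900$
$- 1030 \left(18 - 190\right) + N = - 1030 \left(18 - 190\right) + 900 = \left(-1030\right) \left(-172\right) + 900 = 177160 + 900 = 178060$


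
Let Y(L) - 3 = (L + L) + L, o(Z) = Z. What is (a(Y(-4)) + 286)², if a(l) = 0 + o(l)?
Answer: 76729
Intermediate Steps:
Y(L) = 3 + 3*L (Y(L) = 3 + ((L + L) + L) = 3 + (2*L + L) = 3 + 3*L)
a(l) = l (a(l) = 0 + l = l)
(a(Y(-4)) + 286)² = ((3 + 3*(-4)) + 286)² = ((3 - 12) + 286)² = (-9 + 286)² = 277² = 76729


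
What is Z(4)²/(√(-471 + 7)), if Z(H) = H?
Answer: -4*I*√29/29 ≈ -0.74278*I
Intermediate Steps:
Z(4)²/(√(-471 + 7)) = 4²/(√(-471 + 7)) = 16/(√(-464)) = 16/((4*I*√29)) = 16*(-I*√29/116) = -4*I*√29/29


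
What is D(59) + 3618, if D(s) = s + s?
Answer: 3736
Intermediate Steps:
D(s) = 2*s
D(59) + 3618 = 2*59 + 3618 = 118 + 3618 = 3736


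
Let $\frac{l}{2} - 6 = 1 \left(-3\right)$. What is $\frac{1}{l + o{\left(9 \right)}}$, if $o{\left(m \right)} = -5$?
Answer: $1$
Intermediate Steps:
$l = 6$ ($l = 12 + 2 \cdot 1 \left(-3\right) = 12 + 2 \left(-3\right) = 12 - 6 = 6$)
$\frac{1}{l + o{\left(9 \right)}} = \frac{1}{6 - 5} = 1^{-1} = 1$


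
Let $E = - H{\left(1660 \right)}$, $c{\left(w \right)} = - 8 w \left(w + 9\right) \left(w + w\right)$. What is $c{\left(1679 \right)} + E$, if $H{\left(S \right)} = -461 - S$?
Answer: $-76136657207$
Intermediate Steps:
$c{\left(w \right)} = - 16 w^{2} \left(9 + w\right)$ ($c{\left(w \right)} = - 8 w \left(9 + w\right) 2 w = - 8 w 2 w \left(9 + w\right) = - 16 w^{2} \left(9 + w\right)$)
$E = 2121$ ($E = - (-461 - 1660) = \left(-1\right) \left(-2121\right) = 2121$)
$c{\left(1679 \right)} + E = 16 \cdot 1679^{2} \left(-9 - 1679\right) + 2121 = 16 \cdot 2819041 \left(-9 - 1679\right) + 2121 = 16 \cdot 2819041 \left(-1688\right) + 2121 = -76136659328 + 2121 = -76136657207$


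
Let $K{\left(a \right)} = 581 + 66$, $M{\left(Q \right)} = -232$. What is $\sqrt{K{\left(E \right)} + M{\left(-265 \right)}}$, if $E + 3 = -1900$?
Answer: $\sqrt{415} \approx 20.372$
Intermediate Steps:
$E = -1903$ ($E = -3 - 1900 = -1903$)
$K{\left(a \right)} = 647$
$\sqrt{K{\left(E \right)} + M{\left(-265 \right)}} = \sqrt{647 - 232} = \sqrt{415}$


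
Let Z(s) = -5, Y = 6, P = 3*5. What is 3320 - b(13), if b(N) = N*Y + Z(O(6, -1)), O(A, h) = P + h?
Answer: 3247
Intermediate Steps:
P = 15
O(A, h) = 15 + h
b(N) = -5 + 6*N (b(N) = N*6 - 5 = 6*N - 5 = -5 + 6*N)
3320 - b(13) = 3320 - (-5 + 6*13) = 3320 - (-5 + 78) = 3320 - 1*73 = 3320 - 73 = 3247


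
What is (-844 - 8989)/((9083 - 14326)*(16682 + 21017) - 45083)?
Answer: 9833/197700940 ≈ 4.9737e-5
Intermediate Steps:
(-844 - 8989)/((9083 - 14326)*(16682 + 21017) - 45083) = -9833/(-5243*37699 - 45083) = -9833/(-197655857 - 45083) = -9833/(-197700940) = -9833*(-1/197700940) = 9833/197700940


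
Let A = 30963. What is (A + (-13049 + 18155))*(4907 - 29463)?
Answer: -885710364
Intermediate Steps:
(A + (-13049 + 18155))*(4907 - 29463) = (30963 + (-13049 + 18155))*(4907 - 29463) = (30963 + 5106)*(-24556) = 36069*(-24556) = -885710364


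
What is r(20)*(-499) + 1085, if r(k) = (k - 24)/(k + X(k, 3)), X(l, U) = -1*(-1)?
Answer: 24781/21 ≈ 1180.0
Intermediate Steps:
X(l, U) = 1
r(k) = (-24 + k)/(1 + k) (r(k) = (k - 24)/(k + 1) = (-24 + k)/(1 + k))
r(20)*(-499) + 1085 = ((-24 + 20)/(1 + 20))*(-499) + 1085 = (-4/21)*(-499) + 1085 = ((1/21)*(-4))*(-499) + 1085 = -4/21*(-499) + 1085 = 1996/21 + 1085 = 24781/21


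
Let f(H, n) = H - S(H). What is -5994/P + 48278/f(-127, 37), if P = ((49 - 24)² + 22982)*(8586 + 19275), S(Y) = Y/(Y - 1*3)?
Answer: -4132041220042/10953351601 ≈ -377.24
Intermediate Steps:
S(Y) = Y/(-3 + Y) (S(Y) = Y/(Y - 3) = Y/(-3 + Y))
f(H, n) = H - H/(-3 + H)
P = 657714627 (P = (25² + 22982)*27861 = (625 + 22982)*27861 = 23607*27861 = 657714627)
-5994/P + 48278/f(-127, 37) = -5994/657714627 + 48278/((-127*(-4 - 127)/(-3 - 127))) = -5994*1/657714627 + 48278/((-127*(-131)/(-130))) = -6/658373 + 48278/((-127*(-1/130)*(-131))) = -6/658373 + 48278/(-16637/130) = -6/658373 + 48278*(-130/16637) = -6/658373 - 6276140/16637 = -4132041220042/10953351601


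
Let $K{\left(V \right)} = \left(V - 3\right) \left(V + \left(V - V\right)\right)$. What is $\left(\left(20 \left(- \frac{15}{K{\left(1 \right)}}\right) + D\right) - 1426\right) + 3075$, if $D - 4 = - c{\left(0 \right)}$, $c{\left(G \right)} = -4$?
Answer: $1807$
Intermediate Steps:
$D = 8$ ($D = 4 - -4 = 4 + 4 = 8$)
$K{\left(V \right)} = V \left(-3 + V\right)$ ($K{\left(V \right)} = \left(-3 + V\right) \left(V + 0\right) = \left(-3 + V\right) V = V \left(-3 + V\right)$)
$\left(\left(20 \left(- \frac{15}{K{\left(1 \right)}}\right) + D\right) - 1426\right) + 3075 = \left(\left(20 \left(- \frac{15}{1 \left(-3 + 1\right)}\right) + 8\right) - 1426\right) + 3075 = \left(\left(20 \left(- \frac{15}{1 \left(-2\right)}\right) + 8\right) - 1426\right) + 3075 = \left(\left(20 \left(- \frac{15}{-2}\right) + 8\right) - 1426\right) + 3075 = \left(\left(20 \left(\left(-15\right) \left(- \frac{1}{2}\right)\right) + 8\right) - 1426\right) + 3075 = \left(\left(20 \cdot \frac{15}{2} + 8\right) - 1426\right) + 3075 = \left(\left(150 + 8\right) - 1426\right) + 3075 = \left(158 - 1426\right) + 3075 = -1268 + 3075 = 1807$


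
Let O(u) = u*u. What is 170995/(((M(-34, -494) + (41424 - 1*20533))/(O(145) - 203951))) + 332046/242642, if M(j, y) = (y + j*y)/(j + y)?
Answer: -2759889767257627/1840560891 ≈ -1.4995e+6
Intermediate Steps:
M(j, y) = (y + j*y)/(j + y)
O(u) = u²
170995/(((M(-34, -494) + (41424 - 1*20533))/(O(145) - 203951))) + 332046/242642 = 170995/(((-494*(1 - 34)/(-34 - 494) + (41424 - 1*20533))/(145² - 203951))) + 332046/242642 = 170995/(((-494*(-33)/(-528) + (41424 - 20533))/(21025 - 203951))) + 332046*(1/242642) = 170995/(((-494*(-1/528)*(-33) + 20891)/(-182926))) + 166023/121321 = 170995/(((-247/8 + 20891)*(-1/182926))) + 166023/121321 = 170995/(((166881/8)*(-1/182926))) + 166023/121321 = 170995/(-166881/1463408) + 166023/121321 = 170995*(-1463408/166881) + 166023/121321 = -22748677360/15171 + 166023/121321 = -2759889767257627/1840560891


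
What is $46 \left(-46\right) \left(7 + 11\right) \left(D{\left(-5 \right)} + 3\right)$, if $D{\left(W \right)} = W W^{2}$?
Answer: $4646736$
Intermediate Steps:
$D{\left(W \right)} = W^{3}$
$46 \left(-46\right) \left(7 + 11\right) \left(D{\left(-5 \right)} + 3\right) = 46 \left(-46\right) \left(7 + 11\right) \left(\left(-5\right)^{3} + 3\right) = - 2116 \cdot 18 \left(-125 + 3\right) = - 2116 \cdot 18 \left(-122\right) = \left(-2116\right) \left(-2196\right) = 4646736$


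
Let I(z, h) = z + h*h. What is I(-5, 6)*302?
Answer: 9362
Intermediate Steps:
I(z, h) = z + h**2
I(-5, 6)*302 = (-5 + 6**2)*302 = (-5 + 36)*302 = 31*302 = 9362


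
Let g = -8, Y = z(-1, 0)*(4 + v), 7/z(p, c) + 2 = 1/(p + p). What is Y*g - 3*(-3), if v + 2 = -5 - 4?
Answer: -739/5 ≈ -147.80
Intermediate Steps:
z(p, c) = 7/(-2 + 1/(2*p)) (z(p, c) = 7/(-2 + 1/(p + p)) = 7/(-2 + 1/(2*p)))
v = -11 (v = -2 + (-5 - 4) = -2 - 9 = -11)
Y = 98/5 (Y = (-14*(-1)/(-1 + 4*(-1)))*(4 - 11) = -14*(-1)/(-1 - 4)*(-7) = -14*(-1)/(-5)*(-7) = -14*(-1)*(-⅕)*(-7) = -14/5*(-7) = 98/5 ≈ 19.600)
Y*g - 3*(-3) = (98/5)*(-8) - 3*(-3) = -784/5 + 9 = -739/5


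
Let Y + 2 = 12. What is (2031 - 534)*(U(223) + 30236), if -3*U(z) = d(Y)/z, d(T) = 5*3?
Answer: 10093706631/223 ≈ 4.5263e+7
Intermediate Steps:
Y = 10 (Y = -2 + 12 = 10)
d(T) = 15
U(z) = -5/z
(2031 - 534)*(U(223) + 30236) = (2031 - 534)*(-5/223 + 30236) = 1497*(-5*1/223 + 30236) = 1497*(-5/223 + 30236) = 1497*(6742623/223) = 10093706631/223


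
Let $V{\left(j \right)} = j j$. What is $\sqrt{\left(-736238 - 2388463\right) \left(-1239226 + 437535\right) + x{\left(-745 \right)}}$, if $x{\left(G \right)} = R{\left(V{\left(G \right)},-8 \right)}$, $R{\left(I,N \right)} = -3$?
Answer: $2 \sqrt{626261167347} \approx 1.5827 \cdot 10^{6}$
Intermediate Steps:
$V{\left(j \right)} = j^{2}$
$x{\left(G \right)} = -3$
$\sqrt{\left(-736238 - 2388463\right) \left(-1239226 + 437535\right) + x{\left(-745 \right)}} = \sqrt{\left(-736238 - 2388463\right) \left(-1239226 + 437535\right) - 3} = \sqrt{\left(-3124701\right) \left(-801691\right) - 3} = \sqrt{2505044669391 - 3} = \sqrt{2505044669388} = 2 \sqrt{626261167347}$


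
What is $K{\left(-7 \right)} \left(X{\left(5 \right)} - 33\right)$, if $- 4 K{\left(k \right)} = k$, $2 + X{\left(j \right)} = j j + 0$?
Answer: $- \frac{35}{2} \approx -17.5$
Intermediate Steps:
$X{\left(j \right)} = -2 + j^{2}$ ($X{\left(j \right)} = -2 + \left(j j + 0\right) = -2 + \left(j^{2} + 0\right) = -2 + j^{2}$)
$K{\left(k \right)} = - \frac{k}{4}$
$K{\left(-7 \right)} \left(X{\left(5 \right)} - 33\right) = \left(- \frac{1}{4}\right) \left(-7\right) \left(\left(-2 + 5^{2}\right) - 33\right) = \frac{7 \left(\left(-2 + 25\right) - 33\right)}{4} = \frac{7 \left(23 - 33\right)}{4} = \frac{7}{4} \left(-10\right) = - \frac{35}{2}$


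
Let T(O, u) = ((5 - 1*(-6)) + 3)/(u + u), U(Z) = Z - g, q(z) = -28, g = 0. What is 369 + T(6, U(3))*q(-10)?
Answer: 911/3 ≈ 303.67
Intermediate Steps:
U(Z) = Z (U(Z) = Z - 1*0 = Z + 0 = Z)
T(O, u) = 7/u (T(O, u) = ((5 + 6) + 3)/((2*u)) = (11 + 3)*(1/(2*u)) = 14*(1/(2*u)) = 7/u)
369 + T(6, U(3))*q(-10) = 369 + (7/3)*(-28) = 369 - 196/3 = 911/3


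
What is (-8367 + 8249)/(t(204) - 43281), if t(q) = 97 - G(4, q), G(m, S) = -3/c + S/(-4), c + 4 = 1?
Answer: 59/21567 ≈ 0.0027357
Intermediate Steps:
c = -3 (c = -4 + 1 = -3)
G(m, S) = 1 - S/4 (G(m, S) = -3/(-3) + S/(-4) = -3*(-⅓) + S*(-¼) = 1 - S/4)
t(q) = 96 + q/4 (t(q) = 97 - (1 - q/4) = 97 + (-1 + q/4) = 96 + q/4)
(-8367 + 8249)/(t(204) - 43281) = (-8367 + 8249)/((96 + (¼)*204) - 43281) = -118/((96 + 51) - 43281) = -118/(147 - 43281) = -118/(-43134) = -118*(-1/43134) = 59/21567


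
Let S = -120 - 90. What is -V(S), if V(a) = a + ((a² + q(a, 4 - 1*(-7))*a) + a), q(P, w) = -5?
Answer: -44730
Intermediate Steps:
S = -210
V(a) = a² - 3*a (V(a) = a + ((a² - 5*a) + a) = a + (a² - 4*a) = a² - 3*a)
-V(S) = -(-210)*(-3 - 210) = -(-210)*(-213) = -1*44730 = -44730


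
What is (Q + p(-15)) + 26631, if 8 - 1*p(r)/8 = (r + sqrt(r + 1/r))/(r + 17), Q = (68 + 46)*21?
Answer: 29149 - 4*I*sqrt(3390)/15 ≈ 29149.0 - 15.526*I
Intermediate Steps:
Q = 2394 (Q = 114*21 = 2394)
p(r) = 64 - 8*(r + sqrt(r + 1/r))/(17 + r) (p(r) = 64 - 8*(r + sqrt(r + 1/r))/(r + 17) = 64 - 8*(r + sqrt(r + 1/r))/(17 + r))
(Q + p(-15)) + 26631 = (2394 + 8*(136 - sqrt(-15 + 1/(-15)) + 7*(-15))/(17 - 15)) + 26631 = (2394 + 8*(136 - sqrt(-15 - 1/15) - 105)/2) + 26631 = (2394 + 8*(1/2)*(136 - sqrt(-226/15) - 105)) + 26631 = (2394 + 8*(1/2)*(136 - I*sqrt(3390)/15 - 105)) + 26631 = (2394 + 8*(1/2)*(31 - I*sqrt(3390)/15)) + 26631 = (2394 + (124 - 4*I*sqrt(3390)/15)) + 26631 = (2518 - 4*I*sqrt(3390)/15) + 26631 = 29149 - 4*I*sqrt(3390)/15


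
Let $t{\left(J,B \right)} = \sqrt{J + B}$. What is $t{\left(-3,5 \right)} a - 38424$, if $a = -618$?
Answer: $-38424 - 618 \sqrt{2} \approx -39298.0$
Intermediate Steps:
$t{\left(J,B \right)} = \sqrt{B + J}$
$t{\left(-3,5 \right)} a - 38424 = \sqrt{5 - 3} \left(-618\right) - 38424 = \sqrt{2} \left(-618\right) - 38424 = - 618 \sqrt{2} - 38424 = -38424 - 618 \sqrt{2}$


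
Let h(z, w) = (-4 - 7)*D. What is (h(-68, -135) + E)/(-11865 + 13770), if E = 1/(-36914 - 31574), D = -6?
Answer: 4520207/130469640 ≈ 0.034646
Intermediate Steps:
h(z, w) = 66 (h(z, w) = (-4 - 7)*(-6) = -11*(-6) = 66)
E = -1/68488 (E = 1/(-68488) = -1/68488 ≈ -1.4601e-5)
(h(-68, -135) + E)/(-11865 + 13770) = (66 - 1/68488)/(-11865 + 13770) = (4520207/68488)/1905 = (4520207/68488)*(1/1905) = 4520207/130469640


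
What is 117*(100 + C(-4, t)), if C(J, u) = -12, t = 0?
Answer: 10296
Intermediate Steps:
117*(100 + C(-4, t)) = 117*(100 - 12) = 117*88 = 10296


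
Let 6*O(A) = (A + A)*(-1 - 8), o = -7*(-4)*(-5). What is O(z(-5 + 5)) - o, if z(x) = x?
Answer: 140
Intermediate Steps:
o = -140 (o = 28*(-5) = -140)
O(A) = -3*A (O(A) = ((A + A)*(-1 - 8))/6 = ((2*A)*(-9))/6 = (-18*A)/6 = -3*A)
O(z(-5 + 5)) - o = -3*(-5 + 5) - 1*(-140) = -3*0 + 140 = 0 + 140 = 140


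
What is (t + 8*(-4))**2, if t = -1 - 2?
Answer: 1225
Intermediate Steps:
t = -3
(t + 8*(-4))**2 = (-3 + 8*(-4))**2 = (-3 - 32)**2 = (-35)**2 = 1225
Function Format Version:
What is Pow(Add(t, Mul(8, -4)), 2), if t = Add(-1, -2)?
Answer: 1225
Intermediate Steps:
t = -3
Pow(Add(t, Mul(8, -4)), 2) = Pow(Add(-3, Mul(8, -4)), 2) = Pow(Add(-3, -32), 2) = Pow(-35, 2) = 1225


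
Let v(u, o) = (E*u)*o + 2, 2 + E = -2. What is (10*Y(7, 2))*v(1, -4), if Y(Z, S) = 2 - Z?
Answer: -900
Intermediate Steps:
E = -4 (E = -2 - 2 = -4)
v(u, o) = 2 - 4*o*u (v(u, o) = (-4*u)*o + 2 = -4*o*u + 2 = 2 - 4*o*u)
(10*Y(7, 2))*v(1, -4) = (10*(2 - 1*7))*(2 - 4*(-4)*1) = (10*(2 - 7))*(2 + 16) = (10*(-5))*18 = -50*18 = -900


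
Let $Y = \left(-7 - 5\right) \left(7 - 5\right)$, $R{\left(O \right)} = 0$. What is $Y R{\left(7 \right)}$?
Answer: $0$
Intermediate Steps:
$Y = -24$ ($Y = \left(-12\right) 2 = -24$)
$Y R{\left(7 \right)} = \left(-24\right) 0 = 0$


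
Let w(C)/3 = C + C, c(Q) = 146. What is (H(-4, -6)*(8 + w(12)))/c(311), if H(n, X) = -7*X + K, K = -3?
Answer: 1560/73 ≈ 21.370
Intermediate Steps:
w(C) = 6*C (w(C) = 3*(C + C) = 3*(2*C) = 6*C)
H(n, X) = -3 - 7*X (H(n, X) = -7*X - 3 = -3 - 7*X)
(H(-4, -6)*(8 + w(12)))/c(311) = ((-3 - 7*(-6))*(8 + 6*12))/146 = ((-3 + 42)*(8 + 72))*(1/146) = (39*80)*(1/146) = 3120*(1/146) = 1560/73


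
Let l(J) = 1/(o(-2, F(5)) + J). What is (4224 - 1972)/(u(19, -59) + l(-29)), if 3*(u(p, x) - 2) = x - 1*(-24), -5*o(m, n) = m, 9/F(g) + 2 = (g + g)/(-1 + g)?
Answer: -483054/2081 ≈ -232.13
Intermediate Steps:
F(g) = 9/(-2 + 2*g/(-1 + g)) (F(g) = 9/(-2 + (g + g)/(-1 + g)) = 9/(-2 + (2*g)/(-1 + g)) = 9/(-2 + 2*g/(-1 + g)))
o(m, n) = -m/5
u(p, x) = 10 + x/3 (u(p, x) = 2 + (x - 1*(-24))/3 = 2 + (x + 24)/3 = 2 + (24 + x)/3 = 2 + (8 + x/3) = 10 + x/3)
l(J) = 1/(⅖ + J) (l(J) = 1/(-⅕*(-2) + J) = 1/(⅖ + J))
(4224 - 1972)/(u(19, -59) + l(-29)) = (4224 - 1972)/((10 + (⅓)*(-59)) + 5/(2 + 5*(-29))) = 2252/((10 - 59/3) + 5/(2 - 145)) = 2252/(-29/3 + 5/(-143)) = 2252/(-29/3 + 5*(-1/143)) = 2252/(-29/3 - 5/143) = 2252/(-4162/429) = 2252*(-429/4162) = -483054/2081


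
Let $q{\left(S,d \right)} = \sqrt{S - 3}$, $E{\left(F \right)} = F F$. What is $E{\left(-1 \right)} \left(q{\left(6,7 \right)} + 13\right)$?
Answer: $13 + \sqrt{3} \approx 14.732$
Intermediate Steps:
$E{\left(F \right)} = F^{2}$
$q{\left(S,d \right)} = \sqrt{-3 + S}$
$E{\left(-1 \right)} \left(q{\left(6,7 \right)} + 13\right) = \left(-1\right)^{2} \left(\sqrt{-3 + 6} + 13\right) = 1 \left(\sqrt{3} + 13\right) = 1 \left(13 + \sqrt{3}\right) = 13 + \sqrt{3}$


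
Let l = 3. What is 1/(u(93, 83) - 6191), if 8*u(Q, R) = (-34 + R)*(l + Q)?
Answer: -1/5603 ≈ -0.00017848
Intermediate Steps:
u(Q, R) = (-34 + R)*(3 + Q)/8 (u(Q, R) = ((-34 + R)*(3 + Q))/8 = (-34 + R)*(3 + Q)/8)
1/(u(93, 83) - 6191) = 1/((-51/4 - 17/4*93 + (3/8)*83 + (1/8)*93*83) - 6191) = 1/((-51/4 - 1581/4 + 249/8 + 7719/8) - 6191) = 1/(588 - 6191) = 1/(-5603) = -1/5603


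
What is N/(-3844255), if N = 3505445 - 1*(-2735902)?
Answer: -6241347/3844255 ≈ -1.6236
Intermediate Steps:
N = 6241347 (N = 3505445 + 2735902 = 6241347)
N/(-3844255) = 6241347/(-3844255) = 6241347*(-1/3844255) = -6241347/3844255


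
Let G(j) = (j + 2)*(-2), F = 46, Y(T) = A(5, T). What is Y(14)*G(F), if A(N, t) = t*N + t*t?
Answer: -25536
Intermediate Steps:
A(N, t) = t² + N*t (A(N, t) = N*t + t² = t² + N*t)
Y(T) = T*(5 + T)
G(j) = -4 - 2*j (G(j) = (2 + j)*(-2) = -4 - 2*j)
Y(14)*G(F) = (14*(5 + 14))*(-4 - 2*46) = (14*19)*(-4 - 92) = 266*(-96) = -25536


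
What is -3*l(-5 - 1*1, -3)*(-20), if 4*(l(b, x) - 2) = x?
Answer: 75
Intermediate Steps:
l(b, x) = 2 + x/4
-3*l(-5 - 1*1, -3)*(-20) = -3*(2 + (1/4)*(-3))*(-20) = -3*(2 - 3/4)*(-20) = -3*5/4*(-20) = -15/4*(-20) = 75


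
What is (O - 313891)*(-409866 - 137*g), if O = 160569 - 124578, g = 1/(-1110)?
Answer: 12643091708170/111 ≈ 1.1390e+11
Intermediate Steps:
g = -1/1110 ≈ -0.00090090
O = 35991
(O - 313891)*(-409866 - 137*g) = (35991 - 313891)*(-409866 - 137*(-1/1110)) = -277900*(-409866 + 137/1110) = -277900*(-454951123/1110) = 12643091708170/111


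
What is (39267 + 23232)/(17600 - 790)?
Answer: 62499/16810 ≈ 3.7180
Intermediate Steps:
(39267 + 23232)/(17600 - 790) = 62499/16810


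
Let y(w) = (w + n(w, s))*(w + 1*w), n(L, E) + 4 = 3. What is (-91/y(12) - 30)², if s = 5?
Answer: 64176121/69696 ≈ 920.80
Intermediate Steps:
n(L, E) = -1 (n(L, E) = -4 + 3 = -1)
y(w) = 2*w*(-1 + w) (y(w) = (w - 1)*(w + 1*w) = (-1 + w)*(w + w) = (-1 + w)*(2*w) = 2*w*(-1 + w))
(-91/y(12) - 30)² = (-91*1/(24*(-1 + 12)) - 30)² = (-91/(2*12*11) - 30)² = (-91/264 - 30)² = (-8011/264)² = 64176121/69696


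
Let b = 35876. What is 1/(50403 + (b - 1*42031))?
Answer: 1/44248 ≈ 2.2600e-5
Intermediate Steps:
1/(50403 + (b - 1*42031)) = 1/(50403 + (35876 - 1*42031)) = 1/(50403 + (35876 - 42031)) = 1/(50403 - 6155) = 1/44248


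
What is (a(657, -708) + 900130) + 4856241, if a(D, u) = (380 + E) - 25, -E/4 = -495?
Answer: 5758706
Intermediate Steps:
E = 1980 (E = -4*(-495) = 1980)
a(D, u) = 2335 (a(D, u) = (380 + 1980) - 25 = 2360 - 25 = 2335)
(a(657, -708) + 900130) + 4856241 = (2335 + 900130) + 4856241 = 902465 + 4856241 = 5758706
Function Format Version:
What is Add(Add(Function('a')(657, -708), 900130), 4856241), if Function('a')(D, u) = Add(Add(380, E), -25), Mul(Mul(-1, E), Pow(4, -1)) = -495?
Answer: 5758706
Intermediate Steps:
E = 1980 (E = Mul(-4, -495) = 1980)
Function('a')(D, u) = 2335 (Function('a')(D, u) = Add(Add(380, 1980), -25) = Add(2360, -25) = 2335)
Add(Add(Function('a')(657, -708), 900130), 4856241) = Add(Add(2335, 900130), 4856241) = Add(902465, 4856241) = 5758706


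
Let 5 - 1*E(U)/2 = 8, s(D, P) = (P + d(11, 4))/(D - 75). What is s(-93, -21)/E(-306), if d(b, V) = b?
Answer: -5/504 ≈ -0.0099206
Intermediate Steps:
s(D, P) = (11 + P)/(-75 + D) (s(D, P) = (P + 11)/(D - 75) = (11 + P)/(-75 + D))
E(U) = -6 (E(U) = 10 - 2*8 = 10 - 16 = -6)
s(-93, -21)/E(-306) = ((11 - 21)/(-75 - 93))/(-6) = (-10/(-168))*(-⅙) = -1/168*(-10)*(-⅙) = (5/84)*(-⅙) = -5/504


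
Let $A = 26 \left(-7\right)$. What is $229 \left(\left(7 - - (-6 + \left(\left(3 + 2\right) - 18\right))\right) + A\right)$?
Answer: $-44426$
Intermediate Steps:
$A = -182$
$229 \left(\left(7 - - (-6 + \left(\left(3 + 2\right) - 18\right))\right) + A\right) = 229 \left(\left(7 - - (-6 + \left(\left(3 + 2\right) - 18\right))\right) - 182\right) = 229 \left(\left(7 - - (-6 + \left(5 - 18\right))\right) - 182\right) = 229 \left(\left(7 - - (-6 - 13)\right) - 182\right) = 229 \left(\left(7 - \left(-1\right) \left(-19\right)\right) - 182\right) = 229 \left(\left(7 - 19\right) - 182\right) = 229 \left(-12 - 182\right) = 229 \left(-194\right) = -44426$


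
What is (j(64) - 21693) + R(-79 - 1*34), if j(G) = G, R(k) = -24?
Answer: -21653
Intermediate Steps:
(j(64) - 21693) + R(-79 - 1*34) = (64 - 21693) - 24 = -21629 - 24 = -21653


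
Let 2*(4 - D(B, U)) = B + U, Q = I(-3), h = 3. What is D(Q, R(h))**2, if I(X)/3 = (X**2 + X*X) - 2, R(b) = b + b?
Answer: 529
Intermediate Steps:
R(b) = 2*b
I(X) = -6 + 6*X**2 (I(X) = 3*((X**2 + X*X) - 2) = 3*((X**2 + X**2) - 2) = 3*(2*X**2 - 2) = 3*(-2 + 2*X**2) = -6 + 6*X**2)
Q = 48 (Q = -6 + 6*(-3)**2 = -6 + 6*9 = -6 + 54 = 48)
D(B, U) = 4 - B/2 - U/2 (D(B, U) = 4 - (B + U)/2 = 4 + (-B/2 - U/2) = 4 - B/2 - U/2)
D(Q, R(h))**2 = (4 - 1/2*48 - 3)**2 = (4 - 24 - 1/2*6)**2 = (4 - 24 - 3)**2 = (-23)**2 = 529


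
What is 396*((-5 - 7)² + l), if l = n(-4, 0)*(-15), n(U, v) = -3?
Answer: 74844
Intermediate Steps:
l = 45 (l = -3*(-15) = 45)
396*((-5 - 7)² + l) = 396*((-5 - 7)² + 45) = 396*((-12)² + 45) = 396*(144 + 45) = 396*189 = 74844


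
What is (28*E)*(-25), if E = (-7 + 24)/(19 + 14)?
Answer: -11900/33 ≈ -360.61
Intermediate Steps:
E = 17/33 ≈ 0.51515
(28*E)*(-25) = (28*(17/33))*(-25) = (476/33)*(-25) = -11900/33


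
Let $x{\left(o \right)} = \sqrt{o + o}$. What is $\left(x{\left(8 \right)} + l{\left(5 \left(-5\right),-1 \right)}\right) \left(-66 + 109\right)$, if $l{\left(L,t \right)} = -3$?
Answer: $43$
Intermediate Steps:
$x{\left(o \right)} = \sqrt{2} \sqrt{o}$ ($x{\left(o \right)} = \sqrt{2 o} = \sqrt{2} \sqrt{o}$)
$\left(x{\left(8 \right)} + l{\left(5 \left(-5\right),-1 \right)}\right) \left(-66 + 109\right) = \left(\sqrt{2} \sqrt{8} - 3\right) \left(-66 + 109\right) = \left(\sqrt{2} \cdot 2 \sqrt{2} - 3\right) 43 = \left(4 - 3\right) 43 = 1 \cdot 43 = 43$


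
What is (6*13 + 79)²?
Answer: 24649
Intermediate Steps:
(6*13 + 79)² = (78 + 79)² = 157² = 24649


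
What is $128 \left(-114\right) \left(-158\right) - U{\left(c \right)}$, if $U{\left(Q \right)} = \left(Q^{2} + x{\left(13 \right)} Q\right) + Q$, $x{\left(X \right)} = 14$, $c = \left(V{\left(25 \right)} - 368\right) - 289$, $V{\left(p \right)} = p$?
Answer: $1915592$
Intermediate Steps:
$c = -632$ ($c = \left(25 - 368\right) - 289 = -343 - 289 = -632$)
$U{\left(Q \right)} = Q^{2} + 15 Q$ ($U{\left(Q \right)} = \left(Q^{2} + 14 Q\right) + Q = Q^{2} + 15 Q$)
$128 \left(-114\right) \left(-158\right) - U{\left(c \right)} = 128 \left(-114\right) \left(-158\right) - - 632 \left(15 - 632\right) = \left(-14592\right) \left(-158\right) - \left(-632\right) \left(-617\right) = 2305536 - 389944 = 1915592$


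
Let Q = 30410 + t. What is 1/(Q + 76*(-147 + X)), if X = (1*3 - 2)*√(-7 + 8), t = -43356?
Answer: -1/24042 ≈ -4.1594e-5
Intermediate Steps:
X = 1 (X = (3 - 2)*√1 = 1*1 = 1)
Q = -12946 (Q = 30410 - 43356 = -12946)
1/(Q + 76*(-147 + X)) = 1/(-12946 + 76*(-147 + 1)) = 1/(-12946 + 76*(-146)) = 1/(-12946 - 11096) = 1/(-24042) = -1/24042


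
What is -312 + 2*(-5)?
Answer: -322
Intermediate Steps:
-312 + 2*(-5) = -312 - 10 = -322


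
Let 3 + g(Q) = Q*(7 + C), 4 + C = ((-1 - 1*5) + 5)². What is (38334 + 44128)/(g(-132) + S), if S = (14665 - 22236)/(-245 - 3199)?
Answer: -283999128/1821193 ≈ -155.94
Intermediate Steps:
C = -3 (C = -4 + ((-1 - 1*5) + 5)² = -4 + ((-1 - 5) + 5)² = -4 + (-6 + 5)² = -4 + (-1)² = -4 + 1 = -3)
S = 7571/3444 (S = -7571/(-3444) = -7571*(-1/3444) = 7571/3444 ≈ 2.1983)
g(Q) = -3 + 4*Q (g(Q) = -3 + Q*(7 - 3) = -3 + Q*4 = -3 + 4*Q)
(38334 + 44128)/(g(-132) + S) = (38334 + 44128)/((-3 + 4*(-132)) + 7571/3444) = 82462/((-3 - 528) + 7571/3444) = 82462/(-531 + 7571/3444) = 82462/(-1821193/3444) = 82462*(-3444/1821193) = -283999128/1821193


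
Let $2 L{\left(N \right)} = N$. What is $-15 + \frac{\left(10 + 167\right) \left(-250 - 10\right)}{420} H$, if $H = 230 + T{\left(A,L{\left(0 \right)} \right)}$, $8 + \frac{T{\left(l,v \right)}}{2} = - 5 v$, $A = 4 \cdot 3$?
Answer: $- \frac{164243}{7} \approx -23463.0$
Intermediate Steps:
$A = 12$
$L{\left(N \right)} = \frac{N}{2}$
$T{\left(l,v \right)} = -16 - 10 v$ ($T{\left(l,v \right)} = -16 + 2 \left(- 5 v\right) = -16 - 10 v$)
$H = 214$ ($H = 230 - \left(16 + 10 \cdot \frac{1}{2} \cdot 0\right) = 230 - 16 = 214$)
$-15 + \frac{\left(10 + 167\right) \left(-250 - 10\right)}{420} H = -15 + \frac{\left(10 + 167\right) \left(-250 - 10\right)}{420} \cdot 214 = -15 + 177 \left(-260\right) \frac{1}{420} \cdot 214 = -15 + \left(-46020\right) \frac{1}{420} \cdot 214 = -15 - \frac{164138}{7} = - \frac{164243}{7}$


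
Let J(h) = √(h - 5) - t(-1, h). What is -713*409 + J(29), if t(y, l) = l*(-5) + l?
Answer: -291501 + 2*√6 ≈ -2.9150e+5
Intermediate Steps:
t(y, l) = -4*l (t(y, l) = -5*l + l = -4*l)
J(h) = √(-5 + h) + 4*h (J(h) = √(h - 5) - (-4)*h = √(-5 + h) + 4*h)
-713*409 + J(29) = -713*409 + (√(-5 + 29) + 4*29) = -291617 + (√24 + 116) = -291617 + (2*√6 + 116) = -291617 + (116 + 2*√6) = -291501 + 2*√6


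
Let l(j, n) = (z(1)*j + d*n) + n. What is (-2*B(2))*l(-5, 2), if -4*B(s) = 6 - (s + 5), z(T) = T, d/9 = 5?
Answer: -87/2 ≈ -43.500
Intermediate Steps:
d = 45 (d = 9*5 = 45)
l(j, n) = j + 46*n (l(j, n) = (1*j + 45*n) + n = (j + 45*n) + n = j + 46*n)
B(s) = -¼ + s/4 (B(s) = -(6 - (s + 5))/4 = -(6 - (5 + s))/4 = -(6 + (-5 - s))/4 = -(1 - s)/4 = -¼ + s/4)
(-2*B(2))*l(-5, 2) = (-2*(-¼ + (¼)*2))*(-5 + 46*2) = (-2*(-¼ + ½))*(-5 + 92) = -2*¼*87 = -½*87 = -87/2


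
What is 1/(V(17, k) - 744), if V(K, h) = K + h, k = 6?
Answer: -1/721 ≈ -0.0013870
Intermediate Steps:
1/(V(17, k) - 744) = 1/((17 + 6) - 744) = 1/(23 - 744) = 1/(-721) = -1/721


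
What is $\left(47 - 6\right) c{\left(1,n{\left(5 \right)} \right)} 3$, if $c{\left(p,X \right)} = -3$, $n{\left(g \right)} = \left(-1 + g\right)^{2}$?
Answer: $-369$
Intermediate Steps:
$\left(47 - 6\right) c{\left(1,n{\left(5 \right)} \right)} 3 = \left(47 - 6\right) \left(\left(-3\right) 3\right) = 41 \left(-9\right) = -369$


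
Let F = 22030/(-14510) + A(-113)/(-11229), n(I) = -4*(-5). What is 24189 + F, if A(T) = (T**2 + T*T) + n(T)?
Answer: 394056303586/16293279 ≈ 24185.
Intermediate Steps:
n(I) = 20
A(T) = 20 + 2*T**2 (A(T) = (T**2 + T*T) + 20 = (T**2 + T**2) + 20 = 2*T**2 + 20 = 20 + 2*T**2)
F = -61822145/16293279 (F = 22030/(-14510) + (20 + 2*(-113)**2)/(-11229) = 22030*(-1/14510) + (20 + 2*12769)*(-1/11229) = -2203/1451 + (20 + 25538)*(-1/11229) = -2203/1451 + 25558*(-1/11229) = -2203/1451 - 25558/11229 = -61822145/16293279 ≈ -3.7943)
24189 + F = 24189 - 61822145/16293279 = 394056303586/16293279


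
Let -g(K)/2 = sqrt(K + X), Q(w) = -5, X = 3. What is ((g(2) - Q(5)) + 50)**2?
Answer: 3045 - 220*sqrt(5) ≈ 2553.1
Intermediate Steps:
g(K) = -2*sqrt(3 + K) (g(K) = -2*sqrt(K + 3) = -2*sqrt(3 + K))
((g(2) - Q(5)) + 50)**2 = ((-2*sqrt(3 + 2) - 1*(-5)) + 50)**2 = ((-2*sqrt(5) + 5) + 50)**2 = ((5 - 2*sqrt(5)) + 50)**2 = (55 - 2*sqrt(5))**2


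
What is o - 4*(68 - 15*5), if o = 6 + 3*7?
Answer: 55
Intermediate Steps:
o = 27 (o = 6 + 21 = 27)
o - 4*(68 - 15*5) = 27 - 4*(68 - 15*5) = 27 - 4*(68 - 1*75) = 27 - 4*(68 - 75) = 27 - 4*(-7) = 27 + 28 = 55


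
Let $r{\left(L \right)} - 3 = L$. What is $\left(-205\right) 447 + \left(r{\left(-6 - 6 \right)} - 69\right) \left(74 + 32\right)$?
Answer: $-99903$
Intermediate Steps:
$r{\left(L \right)} = 3 + L$
$\left(-205\right) 447 + \left(r{\left(-6 - 6 \right)} - 69\right) \left(74 + 32\right) = \left(-205\right) 447 + \left(\left(3 - 12\right) - 69\right) \left(74 + 32\right) = -91635 + \left(\left(3 - 12\right) - 69\right) 106 = -91635 + \left(-9 - 69\right) 106 = -91635 - 8268 = -99903$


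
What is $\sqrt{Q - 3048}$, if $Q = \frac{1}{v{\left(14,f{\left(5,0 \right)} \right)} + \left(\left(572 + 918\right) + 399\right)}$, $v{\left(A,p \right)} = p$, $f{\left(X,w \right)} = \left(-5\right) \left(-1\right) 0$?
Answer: $\frac{i \sqrt{10876240519}}{1889} \approx 55.209 i$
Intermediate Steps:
$f{\left(X,w \right)} = 0$ ($f{\left(X,w \right)} = 5 \cdot 0 = 0$)
$Q = \frac{1}{1889}$ ($Q = \frac{1}{0 + \left(\left(572 + 918\right) + 399\right)} = \frac{1}{0 + \left(1490 + 399\right)} = \frac{1}{0 + 1889} = \frac{1}{1889} \approx 0.00052938$)
$\sqrt{Q - 3048} = \sqrt{\frac{1}{1889} - 3048} = \sqrt{- \frac{5757671}{1889}} = \frac{i \sqrt{10876240519}}{1889}$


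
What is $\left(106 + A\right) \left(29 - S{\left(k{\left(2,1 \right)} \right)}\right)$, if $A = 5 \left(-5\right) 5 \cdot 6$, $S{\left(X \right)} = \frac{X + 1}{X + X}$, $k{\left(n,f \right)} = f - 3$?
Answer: $-18515$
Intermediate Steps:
$k{\left(n,f \right)} = -3 + f$
$S{\left(X \right)} = \frac{1 + X}{2 X}$
$A = -750$ ($A = \left(-25\right) 5 \cdot 6 = \left(-125\right) 6 = -750$)
$\left(106 + A\right) \left(29 - S{\left(k{\left(2,1 \right)} \right)}\right) = \left(106 - 750\right) \left(29 - \frac{1 + \left(-3 + 1\right)}{2 \left(-3 + 1\right)}\right) = - 644 \left(29 - \frac{1 - 2}{2 \left(-2\right)}\right) = - 644 \left(29 - \frac{1}{2} \left(- \frac{1}{2}\right) \left(-1\right)\right) = - 644 \left(29 - \frac{1}{4}\right) = \left(-644\right) \frac{115}{4} = -18515$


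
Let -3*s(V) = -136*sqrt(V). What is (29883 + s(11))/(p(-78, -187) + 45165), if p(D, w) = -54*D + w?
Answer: 29883/49190 + 68*sqrt(11)/73785 ≈ 0.61056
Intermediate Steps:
p(D, w) = w - 54*D
s(V) = 136*sqrt(V)/3 (s(V) = -(-136)*sqrt(V)/3 = 136*sqrt(V)/3)
(29883 + s(11))/(p(-78, -187) + 45165) = (29883 + 136*sqrt(11)/3)/((-187 - 54*(-78)) + 45165) = (29883 + 136*sqrt(11)/3)/((-187 + 4212) + 45165) = (29883 + 136*sqrt(11)/3)/(4025 + 45165) = (29883 + 136*sqrt(11)/3)/49190 = (29883 + 136*sqrt(11)/3)*(1/49190) = 29883/49190 + 68*sqrt(11)/73785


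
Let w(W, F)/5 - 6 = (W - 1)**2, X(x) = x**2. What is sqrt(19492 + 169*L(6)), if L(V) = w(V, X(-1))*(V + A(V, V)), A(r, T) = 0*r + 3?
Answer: sqrt(255247) ≈ 505.22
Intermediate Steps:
A(r, T) = 3 (A(r, T) = 0 + 3 = 3)
w(W, F) = 30 + 5*(-1 + W)**2 (w(W, F) = 30 + 5*(W - 1)**2 = 30 + 5*(-1 + W)**2)
L(V) = (3 + V)*(30 + 5*(-1 + V)**2) (L(V) = (30 + 5*(-1 + V)**2)*(V + 3) = (30 + 5*(-1 + V)**2)*(3 + V) = (3 + V)*(30 + 5*(-1 + V)**2))
sqrt(19492 + 169*L(6)) = sqrt(19492 + 169*(5*(3 + 6)*(6 + (-1 + 6)**2))) = sqrt(19492 + 169*(5*9*(6 + 5**2))) = sqrt(19492 + 169*(5*9*(6 + 25))) = sqrt(19492 + 169*(5*9*31)) = sqrt(19492 + 169*1395) = sqrt(19492 + 235755) = sqrt(255247)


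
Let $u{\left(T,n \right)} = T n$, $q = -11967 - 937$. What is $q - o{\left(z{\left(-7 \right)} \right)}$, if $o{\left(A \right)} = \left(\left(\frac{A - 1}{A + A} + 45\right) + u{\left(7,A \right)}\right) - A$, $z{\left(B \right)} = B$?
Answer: $- \frac{90353}{7} \approx -12908.0$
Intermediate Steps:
$q = -12904$ ($q = -11967 - 937 = -12904$)
$o{\left(A \right)} = 45 + 6 A + \frac{-1 + A}{2 A}$ ($o{\left(A \right)} = \left(\left(\frac{A - 1}{A + A} + 45\right) + 7 A\right) - A = \left(\left(\frac{-1 + A}{2 A} + 45\right) + 7 A\right) - A = \left(\left(45 + \frac{-1 + A}{2 A}\right) + 7 A\right) - A = \left(45 + 7 A + \frac{-1 + A}{2 A}\right) - A = 45 + 6 A + \frac{-1 + A}{2 A}$)
$q - o{\left(z{\left(-7 \right)} \right)} = -12904 - \frac{-1 - 7 \left(91 + 12 \left(-7\right)\right)}{2 \left(-7\right)} = -12904 - \frac{1}{2} \left(- \frac{1}{7}\right) \left(-1 - 7 \left(91 - 84\right)\right) = -12904 - \frac{1}{2} \left(- \frac{1}{7}\right) \left(-1 - 49\right) = -12904 - \frac{1}{2} \left(- \frac{1}{7}\right) \left(-50\right) = -12904 - \frac{25}{7} = - \frac{90353}{7}$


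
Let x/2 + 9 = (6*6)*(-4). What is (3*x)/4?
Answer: -459/2 ≈ -229.50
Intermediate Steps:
x = -306 (x = -18 + 2*((6*6)*(-4)) = -18 + 2*(36*(-4)) = -18 + 2*(-144) = -18 - 288 = -306)
(3*x)/4 = (3*(-306))/4 = -918*¼ = -459/2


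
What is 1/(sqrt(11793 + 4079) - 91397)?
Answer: -91397/8353395737 - 16*sqrt(62)/8353395737 ≈ -1.0956e-5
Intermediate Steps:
1/(sqrt(11793 + 4079) - 91397) = 1/(sqrt(15872) - 91397) = 1/(16*sqrt(62) - 91397) = 1/(-91397 + 16*sqrt(62))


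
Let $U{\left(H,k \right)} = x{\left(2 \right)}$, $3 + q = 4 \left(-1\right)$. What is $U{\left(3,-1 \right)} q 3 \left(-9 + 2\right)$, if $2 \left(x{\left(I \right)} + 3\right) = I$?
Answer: $-294$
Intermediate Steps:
$x{\left(I \right)} = -3 + \frac{I}{2}$
$q = -7$ ($q = -3 + 4 \left(-1\right) = -3 - 4 = -7$)
$U{\left(H,k \right)} = -2$ ($U{\left(H,k \right)} = -3 + \frac{1}{2} \cdot 2 = -3 + 1 = -2$)
$U{\left(3,-1 \right)} q 3 \left(-9 + 2\right) = \left(-2\right) \left(-7\right) 3 \left(-9 + 2\right) = 14 \cdot 3 \left(-7\right) = 42 \left(-7\right) = -294$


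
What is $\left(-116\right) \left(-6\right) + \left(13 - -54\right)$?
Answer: $763$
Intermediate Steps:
$\left(-116\right) \left(-6\right) + \left(13 - -54\right) = 696 + \left(13 + 54\right) = 696 + 67 = 763$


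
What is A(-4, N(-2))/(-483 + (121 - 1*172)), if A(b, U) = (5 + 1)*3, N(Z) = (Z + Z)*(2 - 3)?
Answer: -3/89 ≈ -0.033708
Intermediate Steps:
N(Z) = -2*Z (N(Z) = (2*Z)*(-1) = -2*Z)
A(b, U) = 18 (A(b, U) = 6*3 = 18)
A(-4, N(-2))/(-483 + (121 - 1*172)) = 18/(-483 + (121 - 1*172)) = 18/(-483 + (121 - 172)) = 18/(-483 - 51) = 18/(-534) = 18*(-1/534) = -3/89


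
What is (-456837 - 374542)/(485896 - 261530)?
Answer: -831379/224366 ≈ -3.7055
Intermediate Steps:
(-456837 - 374542)/(485896 - 261530) = -831379/224366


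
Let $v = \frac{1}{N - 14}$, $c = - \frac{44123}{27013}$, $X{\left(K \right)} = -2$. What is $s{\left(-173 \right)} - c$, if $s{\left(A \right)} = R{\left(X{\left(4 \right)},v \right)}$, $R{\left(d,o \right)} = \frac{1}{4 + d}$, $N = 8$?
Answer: $\frac{115259}{54026} \approx 2.1334$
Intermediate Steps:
$c = - \frac{44123}{27013}$ ($c = \left(-44123\right) \frac{1}{27013} = - \frac{44123}{27013} \approx -1.6334$)
$v = - \frac{1}{6}$ ($v = \frac{1}{8 - 14} = \frac{1}{-6} = - \frac{1}{6} \approx -0.16667$)
$s{\left(A \right)} = \frac{1}{2}$ ($s{\left(A \right)} = \frac{1}{4 - 2} = \frac{1}{2}$)
$s{\left(-173 \right)} - c = \frac{1}{2} - - \frac{44123}{27013} = \frac{1}{2} + \frac{44123}{27013} = \frac{115259}{54026}$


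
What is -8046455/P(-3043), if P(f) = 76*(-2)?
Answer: 8046455/152 ≈ 52937.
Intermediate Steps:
P(f) = -152
-8046455/P(-3043) = -8046455/(-152) = -8046455*(-1/152) = 8046455/152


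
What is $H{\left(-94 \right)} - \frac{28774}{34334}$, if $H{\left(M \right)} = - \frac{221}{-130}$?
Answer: $\frac{147969}{171670} \approx 0.86194$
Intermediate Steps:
$H{\left(M \right)} = \frac{17}{10}$ ($H{\left(M \right)} = \left(-221\right) \left(- \frac{1}{130}\right) = \frac{17}{10}$)
$H{\left(-94 \right)} - \frac{28774}{34334} = \frac{17}{10} - \frac{28774}{34334} = \frac{17}{10} - \frac{14387}{17167} = \frac{147969}{171670}$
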